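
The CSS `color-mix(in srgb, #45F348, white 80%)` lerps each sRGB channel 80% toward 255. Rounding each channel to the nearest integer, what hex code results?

#45F348 is rgb(69, 243, 72).
Lerp each channel 80% toward 255:
  R: 69 + 148.8 = 217.8 → 218
  G: 243 + 9.6 = 252.6 → 253
  B: 72 + 146.4 = 218.4 → 218
rgb(218, 253, 218) = #DAFDDA.

#DAFDDA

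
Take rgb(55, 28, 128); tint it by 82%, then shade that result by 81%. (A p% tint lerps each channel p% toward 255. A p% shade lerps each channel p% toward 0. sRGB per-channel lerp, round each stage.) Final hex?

An 82% tint moves each channel 82% toward 255:
  R: 55 + 164 = 219 → 219
  G: 28 + 0.82×(255−28) = 28 + 186.14 = 214.14 → 214
  B: 128 + 0.82×(255−128) = 128 + 104.14 = 232.14 → 232
After the tint: rgb(219, 214, 232) = #dbd6e8.
An 81% shade moves each channel 81% toward 0:
  R: 219 + 0.81×(0−219) = 219 − 177.39 = 41.61 → 42
  G: 214 − 173.34 = 40.66 → 41
  B: 232 − 187.92 = 44.08 → 44
rgb(42, 41, 44) = #2a292c.

#2a292c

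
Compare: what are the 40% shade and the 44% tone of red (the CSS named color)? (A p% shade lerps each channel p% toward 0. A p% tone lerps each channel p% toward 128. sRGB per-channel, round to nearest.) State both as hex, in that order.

CSS red is rgb(255, 0, 0).
40% shade:
  R: 255 − 102 = 153 → 153
  G: 0 + 0.4×(0−0) = 0 + 0 = 0 → 0
  B: 0 + 0 = 0 → 0
  → #990000
44% tone:
  R: 255 + 0.44×(128−255) = 255 − 55.88 = 199.12 → 199
  G: 0 + 0.44×(128−0) = 0 + 56.32 = 56.32 → 56
  B: 0 + 56.32 = 56.32 → 56
  → #C73838

#990000, #C73838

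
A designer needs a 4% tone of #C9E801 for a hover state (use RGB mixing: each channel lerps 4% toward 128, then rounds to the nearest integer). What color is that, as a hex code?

#C9E801 is rgb(201, 232, 1).
A 4% tone moves each channel 4% toward 128:
  R: 201 + 0.04×(128−201) = 201 − 2.92 = 198.08 → 198
  G: 232 + 0.04×(128−232) = 232 − 4.16 = 227.84 → 228
  B: 1 + 0.04×(128−1) = 1 + 5.08 = 6.08 → 6
rgb(198, 228, 6) = #C6E406.

#C6E406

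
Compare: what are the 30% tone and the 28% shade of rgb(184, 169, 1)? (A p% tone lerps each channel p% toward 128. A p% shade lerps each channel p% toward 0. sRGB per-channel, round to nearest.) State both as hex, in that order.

#A79D27, #847A01

30% tone:
  R: 184 − 16.8 = 167.2 → 167
  G: 169 + 0.3×(128−169) = 169 − 12.3 = 156.7 → 157
  B: 1 + 0.3×(128−1) = 1 + 38.1 = 39.1 → 39
  → #A79D27
28% shade:
  R: 184 + 0.28×(0−184) = 184 − 51.52 = 132.48 → 132
  G: 169 − 47.32 = 121.68 → 122
  B: 1 − 0.28 = 0.72 → 1
  → #847A01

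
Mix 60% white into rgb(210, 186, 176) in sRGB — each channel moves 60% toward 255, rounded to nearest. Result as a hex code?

#ede3df

A 60% tint moves each channel 60% toward 255:
  R: 210 + 27 = 237 → 237
  G: 186 + 0.6×(255−186) = 186 + 41.4 = 227.4 → 227
  B: 176 + 0.6×(255−176) = 176 + 47.4 = 223.4 → 223
rgb(237, 227, 223) = #ede3df.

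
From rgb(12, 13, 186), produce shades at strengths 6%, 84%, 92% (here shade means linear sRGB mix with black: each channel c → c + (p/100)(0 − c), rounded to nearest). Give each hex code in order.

#0B0CAF, #02021E, #01010F

6%: (12 − 0.72 = 11.28→11, 13 − 0.78 = 12.22→12, 186 − 11.16 = 174.84→175) → #0B0CAF
84%: (12 − 10.08 = 1.92→2, 13 − 10.92 = 2.08→2, 186 − 156.24 = 29.76→30) → #02021E
92%: (12 − 11.04 = 0.96→1, 13 − 11.96 = 1.04→1, 186 − 171.12 = 14.88→15) → #01010F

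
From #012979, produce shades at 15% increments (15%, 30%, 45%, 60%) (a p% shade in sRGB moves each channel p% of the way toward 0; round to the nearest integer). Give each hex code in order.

#012367, #011d55, #011743, #001030

#012979 is rgb(1, 41, 121).
15%: (1→1, 41 − 6.15 = 34.85→35, 121 − 18.15 = 102.85→103) → #012367
30%: (1→1, 41 − 12.3 = 28.7→29, 121 − 36.3 = 84.7→85) → #011d55
45%: (1→1, 41 − 18.45 = 22.55→23, 121 − 54.45 = 66.55→67) → #011743
60%: (1 − 0.6 = 0.4→0, 41 − 24.6 = 16.4→16, 121 − 72.6 = 48.4→48) → #001030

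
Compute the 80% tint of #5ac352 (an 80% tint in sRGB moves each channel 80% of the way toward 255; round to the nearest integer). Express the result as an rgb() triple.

#5ac352 is rgb(90, 195, 82).
Per channel, c → c + 0.8(255 − c):
  R: 90 + 132 = 222 → 222
  G: 195 + 0.8×(255−195) = 195 + 48 = 243 → 243
  B: 82 + 0.8×(255−82) = 82 + 138.4 = 220.4 → 220

rgb(222, 243, 220)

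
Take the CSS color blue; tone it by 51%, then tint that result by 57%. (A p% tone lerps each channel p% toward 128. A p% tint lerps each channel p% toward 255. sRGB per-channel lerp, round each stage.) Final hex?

#ADADE3

CSS blue is rgb(0, 0, 255).
Per channel, c → c + 0.51(128 − c):
  R: 0 + 0.51×(128−0) = 0 + 65.28 = 65.28 → 65
  G: 0 + 0.51×(128−0) = 0 + 65.28 = 65.28 → 65
  B: 255 + 0.51×(128−255) = 255 − 64.77 = 190.23 → 190
After the tone: rgb(65, 65, 190) = #4141BE.
Lerp each channel 57% toward 255:
  R: 65 + 108.3 = 173.3 → 173
  G: 65 + 108.3 = 173.3 → 173
  B: 190 + 37.05 = 227.05 → 227
rgb(173, 173, 227) = #ADADE3.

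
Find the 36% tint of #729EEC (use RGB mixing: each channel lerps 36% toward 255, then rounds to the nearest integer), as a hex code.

#729EEC is rgb(114, 158, 236).
Per channel, c → c + 0.36(255 − c):
  R: 114 + 0.36×(255−114) = 114 + 50.76 = 164.76 → 165
  G: 158 + 0.36×(255−158) = 158 + 34.92 = 192.92 → 193
  B: 236 + 0.36×(255−236) = 236 + 6.84 = 242.84 → 243
rgb(165, 193, 243) = #A5C1F3.

#A5C1F3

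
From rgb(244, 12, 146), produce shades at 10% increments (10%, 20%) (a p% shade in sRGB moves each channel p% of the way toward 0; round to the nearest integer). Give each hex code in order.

#dc0b83, #c30a75

10%: (244 − 24.4 = 219.6→220, 12 − 1.2 = 10.8→11, 146 − 14.6 = 131.4→131) → #dc0b83
20%: (244 − 48.8 = 195.2→195, 12 − 2.4 = 9.6→10, 146 − 29.2 = 116.8→117) → #c30a75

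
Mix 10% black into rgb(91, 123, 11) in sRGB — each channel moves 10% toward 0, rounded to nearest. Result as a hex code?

#526f0a

Lerp each channel 10% toward 0:
  R: 91 − 9.1 = 81.9 → 82
  G: 123 + 0.1×(0−123) = 123 − 12.3 = 110.7 → 111
  B: 11 + 0.1×(0−11) = 11 − 1.1 = 9.9 → 10
rgb(82, 111, 10) = #526f0a.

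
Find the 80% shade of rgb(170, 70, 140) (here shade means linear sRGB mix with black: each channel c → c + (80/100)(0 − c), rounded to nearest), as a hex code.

#220E1C

Lerp each channel 80% toward 0:
  R: 170 + 0.8×(0−170) = 170 − 136 = 34 → 34
  G: 70 + 0.8×(0−70) = 70 − 56 = 14 → 14
  B: 140 + 0.8×(0−140) = 140 − 112 = 28 → 28
rgb(34, 14, 28) = #220E1C.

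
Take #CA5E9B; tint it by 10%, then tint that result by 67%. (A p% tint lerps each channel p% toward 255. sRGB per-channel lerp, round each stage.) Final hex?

#EFCFE1

#CA5E9B is rgb(202, 94, 155).
Lerp each channel 10% toward 255:
  R: 202 + 5.3 = 207.3 → 207
  G: 94 + 16.1 = 110.1 → 110
  B: 155 + 10 = 165 → 165
After the tint: rgb(207, 110, 165) = #CF6EA5.
Lerp each channel 67% toward 255:
  R: 207 + 32.16 = 239.16 → 239
  G: 110 + 0.67×(255−110) = 110 + 97.15 = 207.15 → 207
  B: 165 + 0.67×(255−165) = 165 + 60.3 = 225.3 → 225
rgb(239, 207, 225) = #EFCFE1.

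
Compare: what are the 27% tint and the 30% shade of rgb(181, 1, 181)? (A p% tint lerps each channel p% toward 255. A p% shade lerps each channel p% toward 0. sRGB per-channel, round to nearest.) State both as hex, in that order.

27% tint:
  R: 181 + 0.27×(255−181) = 181 + 19.98 = 200.98 → 201
  G: 1 + 68.58 = 69.58 → 70
  B: 181 + 0.27×(255−181) = 181 + 19.98 = 200.98 → 201
  → #c946c9
30% shade:
  R: 181 + 0.3×(0−181) = 181 − 54.3 = 126.7 → 127
  G: 1 + 0.3×(0−1) = 1 − 0.3 = 0.7 → 1
  B: 181 + 0.3×(0−181) = 181 − 54.3 = 126.7 → 127
  → #7f017f

#c946c9, #7f017f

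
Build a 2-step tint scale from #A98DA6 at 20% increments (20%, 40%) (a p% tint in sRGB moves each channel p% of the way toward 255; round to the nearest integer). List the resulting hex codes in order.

#A98DA6 is rgb(169, 141, 166).
20%: (169 + 17.2 = 186.2→186, 141 + 22.8 = 163.8→164, 166 + 17.8 = 183.8→184) → #BAA4B8
40%: (169 + 34.4 = 203.4→203, 141 + 45.6 = 186.6→187, 166 + 35.6 = 201.6→202) → #CBBBCA

#BAA4B8, #CBBBCA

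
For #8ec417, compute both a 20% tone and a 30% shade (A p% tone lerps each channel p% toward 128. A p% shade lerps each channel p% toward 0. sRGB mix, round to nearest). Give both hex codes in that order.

#8bb62c, #638910

#8ec417 is rgb(142, 196, 23).
20% tone:
  R: 142 − 2.8 = 139.2 → 139
  G: 196 + 0.2×(128−196) = 196 − 13.6 = 182.4 → 182
  B: 23 + 0.2×(128−23) = 23 + 21 = 44 → 44
  → #8bb62c
30% shade:
  R: 142 − 42.6 = 99.4 → 99
  G: 196 + 0.3×(0−196) = 196 − 58.8 = 137.2 → 137
  B: 23 − 6.9 = 16.1 → 16
  → #638910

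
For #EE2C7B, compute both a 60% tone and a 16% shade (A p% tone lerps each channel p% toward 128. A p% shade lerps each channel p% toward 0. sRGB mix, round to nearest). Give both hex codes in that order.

#AC5E7E, #C82567

#EE2C7B is rgb(238, 44, 123).
60% tone:
  R: 238 + 0.6×(128−238) = 238 − 66 = 172 → 172
  G: 44 + 0.6×(128−44) = 44 + 50.4 = 94.4 → 94
  B: 123 + 3 = 126 → 126
  → #AC5E7E
16% shade:
  R: 238 − 38.08 = 199.92 → 200
  G: 44 + 0.16×(0−44) = 44 − 7.04 = 36.96 → 37
  B: 123 + 0.16×(0−123) = 123 − 19.68 = 103.32 → 103
  → #C82567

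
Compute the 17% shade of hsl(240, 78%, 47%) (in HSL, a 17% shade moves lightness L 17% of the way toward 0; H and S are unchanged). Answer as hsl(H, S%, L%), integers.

L moves 17% from 47 toward 0: 47 − 7.99 = 39.01 → 39.
H and S are unchanged.

hsl(240, 78%, 39%)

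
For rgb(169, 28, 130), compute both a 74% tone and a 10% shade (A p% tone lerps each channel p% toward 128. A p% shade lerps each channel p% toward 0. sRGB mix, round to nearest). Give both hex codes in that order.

#8b6681, #981975

74% tone:
  R: 169 + 0.74×(128−169) = 169 − 30.34 = 138.66 → 139
  G: 28 + 74 = 102 → 102
  B: 130 + 0.74×(128−130) = 130 − 1.48 = 128.52 → 129
  → #8b6681
10% shade:
  R: 169 + 0.1×(0−169) = 169 − 16.9 = 152.1 → 152
  G: 28 − 2.8 = 25.2 → 25
  B: 130 − 13 = 117 → 117
  → #981975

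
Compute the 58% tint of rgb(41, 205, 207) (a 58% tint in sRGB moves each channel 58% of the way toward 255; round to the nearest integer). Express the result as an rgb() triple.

rgb(165, 234, 235)

A 58% tint moves each channel 58% toward 255:
  R: 41 + 0.58×(255−41) = 41 + 124.12 = 165.12 → 165
  G: 205 + 0.58×(255−205) = 205 + 29 = 234 → 234
  B: 207 + 0.58×(255−207) = 207 + 27.84 = 234.84 → 235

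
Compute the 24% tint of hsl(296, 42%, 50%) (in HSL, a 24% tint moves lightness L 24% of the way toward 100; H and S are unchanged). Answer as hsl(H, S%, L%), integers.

L moves 24% from 50 toward 100: 50 + 12 = 62 → 62.
H and S are unchanged.

hsl(296, 42%, 62%)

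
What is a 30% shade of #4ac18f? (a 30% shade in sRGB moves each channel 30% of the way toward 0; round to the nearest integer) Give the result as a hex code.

#348764

#4ac18f is rgb(74, 193, 143).
A 30% shade moves each channel 30% toward 0:
  R: 74 + 0.3×(0−74) = 74 − 22.2 = 51.8 → 52
  G: 193 − 57.9 = 135.1 → 135
  B: 143 + 0.3×(0−143) = 143 − 42.9 = 100.1 → 100
rgb(52, 135, 100) = #348764.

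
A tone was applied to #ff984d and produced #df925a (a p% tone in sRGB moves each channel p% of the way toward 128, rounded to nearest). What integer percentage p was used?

#ff984d is rgb(255, 152, 77); #df925a is rgb(223, 146, 90).
On the R channel (widest range): 223 ≈ 255 + (p/100)(128 − 255), so p ≈ 100×(223 − 255)/(128 − 255) = -3200/-127 = 25.20.
p = 25 reproduces all three channels after rounding.

25%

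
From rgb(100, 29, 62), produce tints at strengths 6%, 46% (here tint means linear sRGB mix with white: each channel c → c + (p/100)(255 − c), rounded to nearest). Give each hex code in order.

6%: (100 + 9.3 = 109.3→109, 29 + 13.56 = 42.56→43, 62 + 11.58 = 73.58→74) → #6D2B4A
46%: (100 + 71.3 = 171.3→171, 29 + 103.96 = 132.96→133, 62 + 88.78 = 150.78→151) → #AB8597

#6D2B4A, #AB8597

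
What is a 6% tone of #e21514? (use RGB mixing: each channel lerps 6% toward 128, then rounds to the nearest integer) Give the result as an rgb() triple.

#e21514 is rgb(226, 21, 20).
Per channel, c → c + 0.06(128 − c):
  R: 226 + 0.06×(128−226) = 226 − 5.88 = 220.12 → 220
  G: 21 + 0.06×(128−21) = 21 + 6.42 = 27.42 → 27
  B: 20 + 0.06×(128−20) = 20 + 6.48 = 26.48 → 26

rgb(220, 27, 26)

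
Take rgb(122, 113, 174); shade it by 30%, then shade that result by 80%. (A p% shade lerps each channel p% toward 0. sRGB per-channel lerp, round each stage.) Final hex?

#111018

A 30% shade moves each channel 30% toward 0:
  R: 122 − 36.6 = 85.4 → 85
  G: 113 − 33.9 = 79.1 → 79
  B: 174 + 0.3×(0−174) = 174 − 52.2 = 121.8 → 122
After the shade: rgb(85, 79, 122) = #554F7A.
Lerp each channel 80% toward 0:
  R: 85 + 0.8×(0−85) = 85 − 68 = 17 → 17
  G: 79 − 63.2 = 15.8 → 16
  B: 122 − 97.6 = 24.4 → 24
rgb(17, 16, 24) = #111018.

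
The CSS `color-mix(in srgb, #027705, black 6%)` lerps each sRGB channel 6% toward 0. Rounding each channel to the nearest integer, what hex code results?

#027005

#027705 is rgb(2, 119, 5).
Lerp each channel 6% toward 0:
  R: 2 + 0.06×(0−2) = 2 − 0.12 = 1.88 → 2
  G: 119 − 7.14 = 111.86 → 112
  B: 5 + 0.06×(0−5) = 5 − 0.3 = 4.7 → 5
rgb(2, 112, 5) = #027005.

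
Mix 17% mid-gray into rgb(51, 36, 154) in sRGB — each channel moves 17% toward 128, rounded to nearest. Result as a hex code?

#403496

A 17% tone moves each channel 17% toward 128:
  R: 51 + 0.17×(128−51) = 51 + 13.09 = 64.09 → 64
  G: 36 + 0.17×(128−36) = 36 + 15.64 = 51.64 → 52
  B: 154 − 4.42 = 149.58 → 150
rgb(64, 52, 150) = #403496.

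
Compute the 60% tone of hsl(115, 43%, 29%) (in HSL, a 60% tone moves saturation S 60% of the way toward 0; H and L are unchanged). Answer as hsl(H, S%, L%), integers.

hsl(115, 17%, 29%)

S moves 60% from 43 toward 0: 43 − 25.8 = 17.2 → 17.
H and L are unchanged.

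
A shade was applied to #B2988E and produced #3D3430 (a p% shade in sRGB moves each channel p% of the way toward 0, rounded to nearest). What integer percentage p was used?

66%

#B2988E is rgb(178, 152, 142); #3D3430 is rgb(61, 52, 48).
On the R channel (widest range): 61 ≈ 178 + (p/100)(0 − 178), so p ≈ 100×(61 − 178)/(0 − 178) = -11700/-178 = 65.73.
p = 66 reproduces all three channels after rounding.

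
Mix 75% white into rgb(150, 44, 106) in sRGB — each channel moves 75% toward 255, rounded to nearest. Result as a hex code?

Per channel, c → c + 0.75(255 − c):
  R: 150 + 0.75×(255−150) = 150 + 78.75 = 228.75 → 229
  G: 44 + 158.25 = 202.25 → 202
  B: 106 + 111.75 = 217.75 → 218
rgb(229, 202, 218) = #e5cada.

#e5cada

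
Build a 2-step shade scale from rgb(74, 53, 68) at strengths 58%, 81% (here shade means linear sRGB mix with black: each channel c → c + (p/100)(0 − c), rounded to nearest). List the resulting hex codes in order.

58%: (74 − 42.92 = 31.08→31, 53 − 30.74 = 22.26→22, 68 − 39.44 = 28.56→29) → #1F161D
81%: (74 − 59.94 = 14.06→14, 53 − 42.93 = 10.07→10, 68 − 55.08 = 12.92→13) → #0E0A0D

#1F161D, #0E0A0D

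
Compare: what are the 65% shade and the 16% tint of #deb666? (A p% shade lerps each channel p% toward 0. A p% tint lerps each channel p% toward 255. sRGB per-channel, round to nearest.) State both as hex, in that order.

#4e4024, #e3c27e

#deb666 is rgb(222, 182, 102).
65% shade:
  R: 222 + 0.65×(0−222) = 222 − 144.3 = 77.7 → 78
  G: 182 + 0.65×(0−182) = 182 − 118.3 = 63.7 → 64
  B: 102 + 0.65×(0−102) = 102 − 66.3 = 35.7 → 36
  → #4e4024
16% tint:
  R: 222 + 0.16×(255−222) = 222 + 5.28 = 227.28 → 227
  G: 182 + 0.16×(255−182) = 182 + 11.68 = 193.68 → 194
  B: 102 + 24.48 = 126.48 → 126
  → #e3c27e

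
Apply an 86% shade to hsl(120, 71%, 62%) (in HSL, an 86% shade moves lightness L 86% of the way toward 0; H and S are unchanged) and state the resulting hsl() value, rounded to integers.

L moves 86% from 62 toward 0: 62 − 53.32 = 8.68 → 9.
H and S are unchanged.

hsl(120, 71%, 9%)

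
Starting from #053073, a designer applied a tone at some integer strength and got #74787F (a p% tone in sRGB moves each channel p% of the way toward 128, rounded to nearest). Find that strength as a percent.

90%

#053073 is rgb(5, 48, 115); #74787F is rgb(116, 120, 127).
On the R channel (widest range): 116 ≈ 5 + (p/100)(128 − 5), so p ≈ 100×(116 − 5)/(128 − 5) = 11100/123 = 90.24.
p = 90 reproduces all three channels after rounding.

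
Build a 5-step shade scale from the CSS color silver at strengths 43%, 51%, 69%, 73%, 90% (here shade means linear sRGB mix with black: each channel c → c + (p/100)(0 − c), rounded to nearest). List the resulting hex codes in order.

#6d6d6d, #5e5e5e, #3c3c3c, #343434, #131313

CSS silver is rgb(192, 192, 192).
43%: (192 − 82.56 = 109.44→109, 192 − 82.56 = 109.44→109, 192 − 82.56 = 109.44→109) → #6d6d6d
51%: (192 − 97.92 = 94.08→94, 192 − 97.92 = 94.08→94, 192 − 97.92 = 94.08→94) → #5e5e5e
69%: (192 − 132.48 = 59.52→60, 192 − 132.48 = 59.52→60, 192 − 132.48 = 59.52→60) → #3c3c3c
73%: (192 − 140.16 = 51.84→52, 192 − 140.16 = 51.84→52, 192 − 140.16 = 51.84→52) → #343434
90%: (192 − 172.8 = 19.2→19, 192 − 172.8 = 19.2→19, 192 − 172.8 = 19.2→19) → #131313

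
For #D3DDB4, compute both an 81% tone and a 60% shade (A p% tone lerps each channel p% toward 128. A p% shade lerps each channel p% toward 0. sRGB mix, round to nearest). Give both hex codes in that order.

#D3DDB4 is rgb(211, 221, 180).
81% tone:
  R: 211 + 0.81×(128−211) = 211 − 67.23 = 143.77 → 144
  G: 221 + 0.81×(128−221) = 221 − 75.33 = 145.67 → 146
  B: 180 + 0.81×(128−180) = 180 − 42.12 = 137.88 → 138
  → #90928A
60% shade:
  R: 211 + 0.6×(0−211) = 211 − 126.6 = 84.4 → 84
  G: 221 − 132.6 = 88.4 → 88
  B: 180 − 108 = 72 → 72
  → #545848

#90928A, #545848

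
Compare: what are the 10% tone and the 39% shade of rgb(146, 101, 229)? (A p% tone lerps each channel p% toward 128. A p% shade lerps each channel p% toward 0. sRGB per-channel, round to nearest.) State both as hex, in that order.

#9068db, #593e8c

10% tone:
  R: 146 − 1.8 = 144.2 → 144
  G: 101 + 0.1×(128−101) = 101 + 2.7 = 103.7 → 104
  B: 229 − 10.1 = 218.9 → 219
  → #9068db
39% shade:
  R: 146 + 0.39×(0−146) = 146 − 56.94 = 89.06 → 89
  G: 101 + 0.39×(0−101) = 101 − 39.39 = 61.61 → 62
  B: 229 − 89.31 = 139.69 → 140
  → #593e8c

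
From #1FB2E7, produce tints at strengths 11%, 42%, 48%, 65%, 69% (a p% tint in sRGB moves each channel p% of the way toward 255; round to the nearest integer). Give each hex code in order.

#1FB2E7 is rgb(31, 178, 231).
11%: (31 + 24.64 = 55.64→56, 178 + 8.47 = 186.47→186, 231 + 2.64 = 233.64→234) → #38BAEA
42%: (31 + 94.08 = 125.08→125, 178 + 32.34 = 210.34→210, 231 + 10.08 = 241.08→241) → #7DD2F1
48%: (31 + 107.52 = 138.52→139, 178 + 36.96 = 214.96→215, 231 + 11.52 = 242.52→243) → #8BD7F3
65%: (31 + 145.6 = 176.6→177, 178 + 50.05 = 228.05→228, 231 + 15.6 = 246.6→247) → #B1E4F7
69%: (31 + 154.56 = 185.56→186, 178 + 53.13 = 231.13→231, 231 + 16.56 = 247.56→248) → #BAE7F8

#38BAEA, #7DD2F1, #8BD7F3, #B1E4F7, #BAE7F8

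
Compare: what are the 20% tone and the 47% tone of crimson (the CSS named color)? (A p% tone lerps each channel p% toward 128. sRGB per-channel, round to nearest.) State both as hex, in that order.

CSS crimson is rgb(220, 20, 60).
20% tone:
  R: 220 − 18.4 = 201.6 → 202
  G: 20 + 21.6 = 41.6 → 42
  B: 60 + 13.6 = 73.6 → 74
  → #CA2A4A
47% tone:
  R: 220 − 43.24 = 176.76 → 177
  G: 20 + 50.76 = 70.76 → 71
  B: 60 + 31.96 = 91.96 → 92
  → #B1475C

#CA2A4A, #B1475C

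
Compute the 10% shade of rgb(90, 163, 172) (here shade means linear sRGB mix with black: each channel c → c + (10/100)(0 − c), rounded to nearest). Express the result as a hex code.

Lerp each channel 10% toward 0:
  R: 90 − 9 = 81 → 81
  G: 163 + 0.1×(0−163) = 163 − 16.3 = 146.7 → 147
  B: 172 + 0.1×(0−172) = 172 − 17.2 = 154.8 → 155
rgb(81, 147, 155) = #51939B.

#51939B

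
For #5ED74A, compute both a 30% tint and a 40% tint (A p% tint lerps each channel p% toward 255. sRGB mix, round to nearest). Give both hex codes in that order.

#8EE380, #9EE792

#5ED74A is rgb(94, 215, 74).
30% tint:
  R: 94 + 0.3×(255−94) = 94 + 48.3 = 142.3 → 142
  G: 215 + 12 = 227 → 227
  B: 74 + 54.3 = 128.3 → 128
  → #8EE380
40% tint:
  R: 94 + 0.4×(255−94) = 94 + 64.4 = 158.4 → 158
  G: 215 + 16 = 231 → 231
  B: 74 + 72.4 = 146.4 → 146
  → #9EE792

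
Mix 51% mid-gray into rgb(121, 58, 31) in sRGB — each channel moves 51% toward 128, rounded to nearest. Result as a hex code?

#7D5E50

Lerp each channel 51% toward 128:
  R: 121 + 0.51×(128−121) = 121 + 3.57 = 124.57 → 125
  G: 58 + 0.51×(128−58) = 58 + 35.7 = 93.7 → 94
  B: 31 + 0.51×(128−31) = 31 + 49.47 = 80.47 → 80
rgb(125, 94, 80) = #7D5E50.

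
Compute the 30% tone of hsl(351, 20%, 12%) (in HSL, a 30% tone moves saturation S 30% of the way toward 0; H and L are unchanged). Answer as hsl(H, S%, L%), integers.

hsl(351, 14%, 12%)

S moves 30% from 20 toward 0: 20 − 6 = 14 → 14.
H and L are unchanged.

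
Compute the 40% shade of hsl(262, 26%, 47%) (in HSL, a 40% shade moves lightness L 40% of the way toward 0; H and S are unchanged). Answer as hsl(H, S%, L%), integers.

L moves 40% from 47 toward 0: 47 − 18.8 = 28.2 → 28.
H and S are unchanged.

hsl(262, 26%, 28%)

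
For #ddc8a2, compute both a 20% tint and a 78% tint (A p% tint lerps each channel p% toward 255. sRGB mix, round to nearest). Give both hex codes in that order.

#e4d3b5, #f8f3eb

#ddc8a2 is rgb(221, 200, 162).
20% tint:
  R: 221 + 0.2×(255−221) = 221 + 6.8 = 227.8 → 228
  G: 200 + 0.2×(255−200) = 200 + 11 = 211 → 211
  B: 162 + 0.2×(255−162) = 162 + 18.6 = 180.6 → 181
  → #e4d3b5
78% tint:
  R: 221 + 26.52 = 247.52 → 248
  G: 200 + 42.9 = 242.9 → 243
  B: 162 + 0.78×(255−162) = 162 + 72.54 = 234.54 → 235
  → #f8f3eb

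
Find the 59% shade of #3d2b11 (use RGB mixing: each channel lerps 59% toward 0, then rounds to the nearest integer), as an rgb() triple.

rgb(25, 18, 7)

#3d2b11 is rgb(61, 43, 17).
Lerp each channel 59% toward 0:
  R: 61 + 0.59×(0−61) = 61 − 35.99 = 25.01 → 25
  G: 43 + 0.59×(0−43) = 43 − 25.37 = 17.63 → 18
  B: 17 − 10.03 = 6.97 → 7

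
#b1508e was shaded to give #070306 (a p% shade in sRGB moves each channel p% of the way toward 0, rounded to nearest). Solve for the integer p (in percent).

#b1508e is rgb(177, 80, 142); #070306 is rgb(7, 3, 6).
On the R channel (widest range): 7 ≈ 177 + (p/100)(0 − 177), so p ≈ 100×(7 − 177)/(0 − 177) = -17000/-177 = 96.05.
p = 96 reproduces all three channels after rounding.

96%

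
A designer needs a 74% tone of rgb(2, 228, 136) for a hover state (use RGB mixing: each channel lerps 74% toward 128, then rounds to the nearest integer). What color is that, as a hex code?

A 74% tone moves each channel 74% toward 128:
  R: 2 + 0.74×(128−2) = 2 + 93.24 = 95.24 → 95
  G: 228 − 74 = 154 → 154
  B: 136 + 0.74×(128−136) = 136 − 5.92 = 130.08 → 130
rgb(95, 154, 130) = #5F9A82.

#5F9A82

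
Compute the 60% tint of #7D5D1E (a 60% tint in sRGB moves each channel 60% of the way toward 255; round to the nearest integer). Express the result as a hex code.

#CBBEA5

#7D5D1E is rgb(125, 93, 30).
Lerp each channel 60% toward 255:
  R: 125 + 0.6×(255−125) = 125 + 78 = 203 → 203
  G: 93 + 0.6×(255−93) = 93 + 97.2 = 190.2 → 190
  B: 30 + 0.6×(255−30) = 30 + 135 = 165 → 165
rgb(203, 190, 165) = #CBBEA5.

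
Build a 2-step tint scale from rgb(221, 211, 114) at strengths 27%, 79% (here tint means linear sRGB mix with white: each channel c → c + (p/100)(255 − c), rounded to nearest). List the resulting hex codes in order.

27%: (221 + 9.18 = 230.18→230, 211 + 11.88 = 222.88→223, 114 + 38.07 = 152.07→152) → #E6DF98
79%: (221 + 26.86 = 247.86→248, 211 + 34.76 = 245.76→246, 114 + 111.39 = 225.39→225) → #F8F6E1

#E6DF98, #F8F6E1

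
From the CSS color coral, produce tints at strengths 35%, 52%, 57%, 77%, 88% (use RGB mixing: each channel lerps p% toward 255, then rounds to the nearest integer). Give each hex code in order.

CSS coral is rgb(255, 127, 80).
35%: (255→255, 127 + 44.8 = 171.8→172, 80 + 61.25 = 141.25→141) → #ffac8d
52%: (255→255, 127 + 66.56 = 193.56→194, 80 + 91 = 171→171) → #ffc2ab
57%: (255→255, 127 + 72.96 = 199.96→200, 80 + 99.75 = 179.75→180) → #ffc8b4
77%: (255→255, 127 + 98.56 = 225.56→226, 80 + 134.75 = 214.75→215) → #ffe2d7
88%: (255→255, 127 + 112.64 = 239.64→240, 80 + 154 = 234→234) → #fff0ea

#ffac8d, #ffc2ab, #ffc8b4, #ffe2d7, #fff0ea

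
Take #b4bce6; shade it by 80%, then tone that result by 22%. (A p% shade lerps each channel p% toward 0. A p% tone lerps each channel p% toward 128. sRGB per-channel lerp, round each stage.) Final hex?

#383a40

#b4bce6 is rgb(180, 188, 230).
Lerp each channel 80% toward 0:
  R: 180 + 0.8×(0−180) = 180 − 144 = 36 → 36
  G: 188 + 0.8×(0−188) = 188 − 150.4 = 37.6 → 38
  B: 230 + 0.8×(0−230) = 230 − 184 = 46 → 46
After the shade: rgb(36, 38, 46) = #24262e.
Per channel, c → c + 0.22(128 − c):
  R: 36 + 0.22×(128−36) = 36 + 20.24 = 56.24 → 56
  G: 38 + 0.22×(128−38) = 38 + 19.8 = 57.8 → 58
  B: 46 + 18.04 = 64.04 → 64
rgb(56, 58, 64) = #383a40.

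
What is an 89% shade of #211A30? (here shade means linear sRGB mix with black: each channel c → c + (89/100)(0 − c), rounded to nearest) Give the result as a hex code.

#040305

#211A30 is rgb(33, 26, 48).
An 89% shade moves each channel 89% toward 0:
  R: 33 + 0.89×(0−33) = 33 − 29.37 = 3.63 → 4
  G: 26 + 0.89×(0−26) = 26 − 23.14 = 2.86 → 3
  B: 48 − 42.72 = 5.28 → 5
rgb(4, 3, 5) = #040305.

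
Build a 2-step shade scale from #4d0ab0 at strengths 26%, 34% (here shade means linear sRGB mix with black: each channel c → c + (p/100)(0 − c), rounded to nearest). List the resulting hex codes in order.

#390782, #330774

#4d0ab0 is rgb(77, 10, 176).
26%: (77 − 20.02 = 56.98→57, 10 − 2.6 = 7.4→7, 176 − 45.76 = 130.24→130) → #390782
34%: (77 − 26.18 = 50.82→51, 10 − 3.4 = 6.6→7, 176 − 59.84 = 116.16→116) → #330774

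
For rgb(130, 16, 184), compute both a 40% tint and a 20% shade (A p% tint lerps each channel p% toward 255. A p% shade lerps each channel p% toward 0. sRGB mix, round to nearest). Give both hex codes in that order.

40% tint:
  R: 130 + 50 = 180 → 180
  G: 16 + 0.4×(255−16) = 16 + 95.6 = 111.6 → 112
  B: 184 + 28.4 = 212.4 → 212
  → #B470D4
20% shade:
  R: 130 + 0.2×(0−130) = 130 − 26 = 104 → 104
  G: 16 + 0.2×(0−16) = 16 − 3.2 = 12.8 → 13
  B: 184 + 0.2×(0−184) = 184 − 36.8 = 147.2 → 147
  → #680D93

#B470D4, #680D93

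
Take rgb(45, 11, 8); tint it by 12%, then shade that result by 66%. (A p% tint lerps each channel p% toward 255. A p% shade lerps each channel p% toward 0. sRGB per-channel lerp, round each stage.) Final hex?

Lerp each channel 12% toward 255:
  R: 45 + 0.12×(255−45) = 45 + 25.2 = 70.2 → 70
  G: 11 + 0.12×(255−11) = 11 + 29.28 = 40.28 → 40
  B: 8 + 29.64 = 37.64 → 38
After the tint: rgb(70, 40, 38) = #462826.
Per channel, c → c + 0.66(0 − c):
  R: 70 − 46.2 = 23.8 → 24
  G: 40 − 26.4 = 13.6 → 14
  B: 38 − 25.08 = 12.92 → 13
rgb(24, 14, 13) = #180E0D.

#180E0D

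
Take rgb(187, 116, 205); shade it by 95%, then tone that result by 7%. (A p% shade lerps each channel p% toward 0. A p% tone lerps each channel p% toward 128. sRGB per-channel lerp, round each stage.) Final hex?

Lerp each channel 95% toward 0:
  R: 187 + 0.95×(0−187) = 187 − 177.65 = 9.35 → 9
  G: 116 + 0.95×(0−116) = 116 − 110.2 = 5.8 → 6
  B: 205 − 194.75 = 10.25 → 10
After the shade: rgb(9, 6, 10) = #09060a.
A 7% tone moves each channel 7% toward 128:
  R: 9 + 0.07×(128−9) = 9 + 8.33 = 17.33 → 17
  G: 6 + 0.07×(128−6) = 6 + 8.54 = 14.54 → 15
  B: 10 + 8.26 = 18.26 → 18
rgb(17, 15, 18) = #110f12.

#110f12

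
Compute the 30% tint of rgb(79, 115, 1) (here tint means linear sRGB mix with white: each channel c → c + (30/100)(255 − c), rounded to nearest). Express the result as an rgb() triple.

Per channel, c → c + 0.3(255 − c):
  R: 79 + 52.8 = 131.8 → 132
  G: 115 + 0.3×(255−115) = 115 + 42 = 157 → 157
  B: 1 + 0.3×(255−1) = 1 + 76.2 = 77.2 → 77

rgb(132, 157, 77)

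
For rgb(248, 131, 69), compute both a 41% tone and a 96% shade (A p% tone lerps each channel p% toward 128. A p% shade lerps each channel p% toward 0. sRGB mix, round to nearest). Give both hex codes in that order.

41% tone:
  R: 248 + 0.41×(128−248) = 248 − 49.2 = 198.8 → 199
  G: 131 + 0.41×(128−131) = 131 − 1.23 = 129.77 → 130
  B: 69 + 0.41×(128−69) = 69 + 24.19 = 93.19 → 93
  → #c7825d
96% shade:
  R: 248 + 0.96×(0−248) = 248 − 238.08 = 9.92 → 10
  G: 131 + 0.96×(0−131) = 131 − 125.76 = 5.24 → 5
  B: 69 − 66.24 = 2.76 → 3
  → #0a0503

#c7825d, #0a0503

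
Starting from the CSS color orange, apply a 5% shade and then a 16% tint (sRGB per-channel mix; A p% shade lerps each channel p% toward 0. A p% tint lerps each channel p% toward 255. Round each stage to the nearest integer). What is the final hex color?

#f4ad29

CSS orange is rgb(255, 165, 0).
Per channel, c → c + 0.05(0 − c):
  R: 255 + 0.05×(0−255) = 255 − 12.75 = 242.25 → 242
  G: 165 − 8.25 = 156.75 → 157
  B: 0 + 0 = 0 → 0
After the shade: rgb(242, 157, 0) = #f29d00.
A 16% tint moves each channel 16% toward 255:
  R: 242 + 0.16×(255−242) = 242 + 2.08 = 244.08 → 244
  G: 157 + 0.16×(255−157) = 157 + 15.68 = 172.68 → 173
  B: 0 + 0.16×(255−0) = 0 + 40.8 = 40.8 → 41
rgb(244, 173, 41) = #f4ad29.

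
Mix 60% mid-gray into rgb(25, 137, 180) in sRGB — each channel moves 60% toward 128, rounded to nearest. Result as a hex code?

Lerp each channel 60% toward 128:
  R: 25 + 0.6×(128−25) = 25 + 61.8 = 86.8 → 87
  G: 137 − 5.4 = 131.6 → 132
  B: 180 − 31.2 = 148.8 → 149
rgb(87, 132, 149) = #578495.

#578495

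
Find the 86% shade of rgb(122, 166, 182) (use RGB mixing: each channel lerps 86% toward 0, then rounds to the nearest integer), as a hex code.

Lerp each channel 86% toward 0:
  R: 122 − 104.92 = 17.08 → 17
  G: 166 + 0.86×(0−166) = 166 − 142.76 = 23.24 → 23
  B: 182 − 156.52 = 25.48 → 25
rgb(17, 23, 25) = #111719.

#111719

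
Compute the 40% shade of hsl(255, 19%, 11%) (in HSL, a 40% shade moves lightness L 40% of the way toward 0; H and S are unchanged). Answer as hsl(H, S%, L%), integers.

hsl(255, 19%, 7%)

L moves 40% from 11 toward 0: 11 − 4.4 = 6.6 → 7.
H and S are unchanged.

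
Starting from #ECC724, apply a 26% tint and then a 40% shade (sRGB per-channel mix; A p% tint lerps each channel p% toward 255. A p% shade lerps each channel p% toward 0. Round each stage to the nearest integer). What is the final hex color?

#918038

#ECC724 is rgb(236, 199, 36).
Per channel, c → c + 0.26(255 − c):
  R: 236 + 4.94 = 240.94 → 241
  G: 199 + 14.56 = 213.56 → 214
  B: 36 + 0.26×(255−36) = 36 + 56.94 = 92.94 → 93
After the tint: rgb(241, 214, 93) = #F1D65D.
Lerp each channel 40% toward 0:
  R: 241 + 0.4×(0−241) = 241 − 96.4 = 144.6 → 145
  G: 214 − 85.6 = 128.4 → 128
  B: 93 + 0.4×(0−93) = 93 − 37.2 = 55.8 → 56
rgb(145, 128, 56) = #918038.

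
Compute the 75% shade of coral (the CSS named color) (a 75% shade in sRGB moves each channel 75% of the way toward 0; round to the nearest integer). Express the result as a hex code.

CSS coral is rgb(255, 127, 80).
A 75% shade moves each channel 75% toward 0:
  R: 255 + 0.75×(0−255) = 255 − 191.25 = 63.75 → 64
  G: 127 + 0.75×(0−127) = 127 − 95.25 = 31.75 → 32
  B: 80 − 60 = 20 → 20
rgb(64, 32, 20) = #402014.

#402014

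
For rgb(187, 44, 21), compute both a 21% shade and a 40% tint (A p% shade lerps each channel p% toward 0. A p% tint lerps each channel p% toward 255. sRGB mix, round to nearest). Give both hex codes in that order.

#942311, #D68073

21% shade:
  R: 187 − 39.27 = 147.73 → 148
  G: 44 − 9.24 = 34.76 → 35
  B: 21 + 0.21×(0−21) = 21 − 4.41 = 16.59 → 17
  → #942311
40% tint:
  R: 187 + 0.4×(255−187) = 187 + 27.2 = 214.2 → 214
  G: 44 + 0.4×(255−44) = 44 + 84.4 = 128.4 → 128
  B: 21 + 93.6 = 114.6 → 115
  → #D68073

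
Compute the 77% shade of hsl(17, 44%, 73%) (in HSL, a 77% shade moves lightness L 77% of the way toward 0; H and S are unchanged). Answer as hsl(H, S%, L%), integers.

hsl(17, 44%, 17%)

L moves 77% from 73 toward 0: 73 − 56.21 = 16.79 → 17.
H and S are unchanged.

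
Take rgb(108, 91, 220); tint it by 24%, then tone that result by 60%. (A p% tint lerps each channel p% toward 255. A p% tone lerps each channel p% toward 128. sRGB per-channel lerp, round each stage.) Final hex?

#8681A8

Per channel, c → c + 0.24(255 − c):
  R: 108 + 35.28 = 143.28 → 143
  G: 91 + 39.36 = 130.36 → 130
  B: 220 + 8.4 = 228.4 → 228
After the tint: rgb(143, 130, 228) = #8F82E4.
Lerp each channel 60% toward 128:
  R: 143 + 0.6×(128−143) = 143 − 9 = 134 → 134
  G: 130 + 0.6×(128−130) = 130 − 1.2 = 128.8 → 129
  B: 228 − 60 = 168 → 168
rgb(134, 129, 168) = #8681A8.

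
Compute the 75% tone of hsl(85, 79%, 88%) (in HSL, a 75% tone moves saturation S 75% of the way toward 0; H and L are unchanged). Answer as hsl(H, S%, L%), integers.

hsl(85, 20%, 88%)

S moves 75% from 79 toward 0: 79 − 59.25 = 19.75 → 20.
H and L are unchanged.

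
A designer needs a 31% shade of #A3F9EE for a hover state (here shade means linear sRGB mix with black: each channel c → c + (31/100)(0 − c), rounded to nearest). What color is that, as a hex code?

#70ACA4

#A3F9EE is rgb(163, 249, 238).
Per channel, c → c + 0.31(0 − c):
  R: 163 + 0.31×(0−163) = 163 − 50.53 = 112.47 → 112
  G: 249 + 0.31×(0−249) = 249 − 77.19 = 171.81 → 172
  B: 238 + 0.31×(0−238) = 238 − 73.78 = 164.22 → 164
rgb(112, 172, 164) = #70ACA4.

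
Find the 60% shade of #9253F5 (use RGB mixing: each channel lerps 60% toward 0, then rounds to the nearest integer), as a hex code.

#9253F5 is rgb(146, 83, 245).
A 60% shade moves each channel 60% toward 0:
  R: 146 − 87.6 = 58.4 → 58
  G: 83 + 0.6×(0−83) = 83 − 49.8 = 33.2 → 33
  B: 245 + 0.6×(0−245) = 245 − 147 = 98 → 98
rgb(58, 33, 98) = #3A2162.

#3A2162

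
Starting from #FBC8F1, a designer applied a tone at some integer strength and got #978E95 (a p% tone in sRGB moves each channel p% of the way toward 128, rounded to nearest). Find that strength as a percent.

81%

#FBC8F1 is rgb(251, 200, 241); #978E95 is rgb(151, 142, 149).
On the R channel (widest range): 151 ≈ 251 + (p/100)(128 − 251), so p ≈ 100×(151 − 251)/(128 − 251) = -10000/-123 = 81.30.
p = 81 reproduces all three channels after rounding.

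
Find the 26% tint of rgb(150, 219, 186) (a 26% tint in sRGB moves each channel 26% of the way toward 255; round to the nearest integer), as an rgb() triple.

rgb(177, 228, 204)

Lerp each channel 26% toward 255:
  R: 150 + 27.3 = 177.3 → 177
  G: 219 + 0.26×(255−219) = 219 + 9.36 = 228.36 → 228
  B: 186 + 0.26×(255−186) = 186 + 17.94 = 203.94 → 204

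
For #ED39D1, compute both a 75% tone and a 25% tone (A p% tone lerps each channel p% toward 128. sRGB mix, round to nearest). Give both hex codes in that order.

#ED39D1 is rgb(237, 57, 209).
75% tone:
  R: 237 + 0.75×(128−237) = 237 − 81.75 = 155.25 → 155
  G: 57 + 53.25 = 110.25 → 110
  B: 209 + 0.75×(128−209) = 209 − 60.75 = 148.25 → 148
  → #9B6E94
25% tone:
  R: 237 + 0.25×(128−237) = 237 − 27.25 = 209.75 → 210
  G: 57 + 17.75 = 74.75 → 75
  B: 209 + 0.25×(128−209) = 209 − 20.25 = 188.75 → 189
  → #D24BBD

#9B6E94, #D24BBD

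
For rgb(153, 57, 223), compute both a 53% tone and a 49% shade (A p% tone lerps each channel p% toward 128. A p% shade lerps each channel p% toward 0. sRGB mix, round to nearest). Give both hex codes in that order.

#8C5FAD, #4E1D72

53% tone:
  R: 153 + 0.53×(128−153) = 153 − 13.25 = 139.75 → 140
  G: 57 + 0.53×(128−57) = 57 + 37.63 = 94.63 → 95
  B: 223 + 0.53×(128−223) = 223 − 50.35 = 172.65 → 173
  → #8C5FAD
49% shade:
  R: 153 − 74.97 = 78.03 → 78
  G: 57 + 0.49×(0−57) = 57 − 27.93 = 29.07 → 29
  B: 223 − 109.27 = 113.73 → 114
  → #4E1D72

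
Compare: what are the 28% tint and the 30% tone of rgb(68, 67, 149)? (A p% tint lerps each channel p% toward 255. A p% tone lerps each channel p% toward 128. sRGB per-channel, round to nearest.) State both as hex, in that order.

#7878B3, #56558F

28% tint:
  R: 68 + 0.28×(255−68) = 68 + 52.36 = 120.36 → 120
  G: 67 + 0.28×(255−67) = 67 + 52.64 = 119.64 → 120
  B: 149 + 0.28×(255−149) = 149 + 29.68 = 178.68 → 179
  → #7878B3
30% tone:
  R: 68 + 0.3×(128−68) = 68 + 18 = 86 → 86
  G: 67 + 0.3×(128−67) = 67 + 18.3 = 85.3 → 85
  B: 149 + 0.3×(128−149) = 149 − 6.3 = 142.7 → 143
  → #56558F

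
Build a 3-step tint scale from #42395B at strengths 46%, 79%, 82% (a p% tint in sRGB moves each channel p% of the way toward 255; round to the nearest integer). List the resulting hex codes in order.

#42395B is rgb(66, 57, 91).
46%: (66 + 86.94 = 152.94→153, 57 + 91.08 = 148.08→148, 91 + 75.44 = 166.44→166) → #9994A6
79%: (66 + 149.31 = 215.31→215, 57 + 156.42 = 213.42→213, 91 + 129.56 = 220.56→221) → #D7D5DD
82%: (66 + 154.98 = 220.98→221, 57 + 162.36 = 219.36→219, 91 + 134.48 = 225.48→225) → #DDDBE1

#9994A6, #D7D5DD, #DDDBE1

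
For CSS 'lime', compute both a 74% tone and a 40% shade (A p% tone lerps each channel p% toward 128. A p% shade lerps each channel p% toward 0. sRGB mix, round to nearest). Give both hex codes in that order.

#5FA15F, #009900

CSS lime is rgb(0, 255, 0).
74% tone:
  R: 0 + 0.74×(128−0) = 0 + 94.72 = 94.72 → 95
  G: 255 − 93.98 = 161.02 → 161
  B: 0 + 94.72 = 94.72 → 95
  → #5FA15F
40% shade:
  R: 0 + 0.4×(0−0) = 0 + 0 = 0 → 0
  G: 255 − 102 = 153 → 153
  B: 0 + 0 = 0 → 0
  → #009900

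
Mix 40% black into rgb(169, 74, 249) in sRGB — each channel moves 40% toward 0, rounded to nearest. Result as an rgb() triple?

rgb(101, 44, 149)

Lerp each channel 40% toward 0:
  R: 169 + 0.4×(0−169) = 169 − 67.6 = 101.4 → 101
  G: 74 − 29.6 = 44.4 → 44
  B: 249 − 99.6 = 149.4 → 149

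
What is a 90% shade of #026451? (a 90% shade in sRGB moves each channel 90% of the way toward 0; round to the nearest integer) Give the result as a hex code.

#026451 is rgb(2, 100, 81).
A 90% shade moves each channel 90% toward 0:
  R: 2 + 0.9×(0−2) = 2 − 1.8 = 0.2 → 0
  G: 100 − 90 = 10 → 10
  B: 81 − 72.9 = 8.1 → 8
rgb(0, 10, 8) = #000a08.

#000a08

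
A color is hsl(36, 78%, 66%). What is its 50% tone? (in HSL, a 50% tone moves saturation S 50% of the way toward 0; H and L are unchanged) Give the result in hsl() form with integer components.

hsl(36, 39%, 66%)

S moves 50% from 78 toward 0: 78 − 39 = 39 → 39.
H and L are unchanged.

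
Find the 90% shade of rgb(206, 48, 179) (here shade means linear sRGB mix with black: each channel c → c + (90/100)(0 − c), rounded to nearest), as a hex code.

#150512

Per channel, c → c + 0.9(0 − c):
  R: 206 − 185.4 = 20.6 → 21
  G: 48 − 43.2 = 4.8 → 5
  B: 179 + 0.9×(0−179) = 179 − 161.1 = 17.9 → 18
rgb(21, 5, 18) = #150512.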